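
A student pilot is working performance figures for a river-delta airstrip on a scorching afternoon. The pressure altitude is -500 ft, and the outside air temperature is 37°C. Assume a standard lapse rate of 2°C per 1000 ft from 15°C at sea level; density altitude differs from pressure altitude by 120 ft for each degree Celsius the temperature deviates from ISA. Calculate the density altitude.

ISA temperature at -500 ft = 15 − 2 × (-500/1000) = 16°C.
ISA deviation = 37 − 16 = +21°C.
Density altitude = -500 + 120 × (21) = -500 + (+2520) = 2020 ft.

2020 ft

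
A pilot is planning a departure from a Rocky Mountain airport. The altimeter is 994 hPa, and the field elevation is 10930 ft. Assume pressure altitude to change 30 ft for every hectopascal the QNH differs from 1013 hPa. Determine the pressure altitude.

11500 ft

Pressure correction = (1013 − 994) × 30 = +570 ft.
Pressure altitude = 10930 + (+570) = 11500 ft.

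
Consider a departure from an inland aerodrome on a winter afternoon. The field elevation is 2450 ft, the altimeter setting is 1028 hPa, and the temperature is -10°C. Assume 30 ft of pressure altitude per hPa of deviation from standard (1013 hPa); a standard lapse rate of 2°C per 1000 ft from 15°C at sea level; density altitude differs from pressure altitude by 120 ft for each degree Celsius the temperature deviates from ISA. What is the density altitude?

-520 ft

Pressure altitude = 2450 + (1013 − 1028) × 30 = 2450 + (-450) = 2000 ft.
ISA temperature at 2000 ft = 15 − 2 × (2000/1000) = 11°C.
ISA deviation = -10 − 11 = -21°C.
Density altitude = 2000 + 120 × (-21) = -520 ft.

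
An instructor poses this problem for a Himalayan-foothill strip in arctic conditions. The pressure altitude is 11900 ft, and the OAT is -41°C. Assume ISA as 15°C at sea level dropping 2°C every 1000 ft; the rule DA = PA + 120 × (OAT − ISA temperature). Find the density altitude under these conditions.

ISA temperature at 11900 ft = 15 − 2 × (11900/1000) = -8.8°C.
ISA deviation = -41 − (-8.8) = -32.2°C.
Density altitude = 11900 + 120 × (-32.2) = 11900 + (-3864) = 8036 ft.

8036 ft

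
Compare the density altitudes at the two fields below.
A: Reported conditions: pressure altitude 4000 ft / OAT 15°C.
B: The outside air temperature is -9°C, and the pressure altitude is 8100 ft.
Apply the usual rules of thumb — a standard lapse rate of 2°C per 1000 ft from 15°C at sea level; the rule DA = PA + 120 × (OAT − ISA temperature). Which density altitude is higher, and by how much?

B by 2204 ft

A: ISA temp = 7°C, deviation +8°C, DA = 4000 + 120 × 8 = 4960 ft.
B: ISA temp = -1.2°C, deviation -7.8°C, DA = 8100 + 120 × (-7.8) = 7164 ft.
B is higher by 7164 − 4960 = 2204 ft.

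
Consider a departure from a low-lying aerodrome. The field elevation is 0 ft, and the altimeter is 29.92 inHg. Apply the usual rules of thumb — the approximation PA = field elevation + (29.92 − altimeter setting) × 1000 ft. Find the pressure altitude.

0 ft

Pressure correction = (29.92 − 29.92) × 1000 = 0 ft.
Pressure altitude = 0 + (0) = 0 ft.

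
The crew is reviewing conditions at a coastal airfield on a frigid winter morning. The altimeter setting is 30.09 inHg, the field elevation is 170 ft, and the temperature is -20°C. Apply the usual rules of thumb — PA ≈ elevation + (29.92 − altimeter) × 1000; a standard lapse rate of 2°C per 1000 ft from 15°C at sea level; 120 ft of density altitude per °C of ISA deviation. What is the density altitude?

Pressure altitude = 170 + (29.92 − 30.09) × 1000 = 170 + (-170) = 0 ft.
ISA temperature at 0 ft = 15 − 2 × (0/1000) = 15°C.
ISA deviation = -20 − 15 = -35°C.
Density altitude = 0 + 120 × (-35) = -4200 ft.

-4200 ft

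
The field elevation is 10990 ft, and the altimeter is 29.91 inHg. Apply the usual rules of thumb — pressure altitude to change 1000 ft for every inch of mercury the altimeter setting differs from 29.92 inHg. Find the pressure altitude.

Pressure correction = (29.92 − 29.91) × 1000 = +10 ft.
Pressure altitude = 10990 + (+10) = 11000 ft.

11000 ft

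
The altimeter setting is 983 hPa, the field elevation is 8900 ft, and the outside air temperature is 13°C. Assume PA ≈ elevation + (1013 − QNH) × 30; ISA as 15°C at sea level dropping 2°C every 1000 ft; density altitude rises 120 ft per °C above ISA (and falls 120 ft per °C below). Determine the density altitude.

Pressure altitude = 8900 + (1013 − 983) × 30 = 8900 + (+900) = 9800 ft.
ISA temperature at 9800 ft = 15 − 2 × (9800/1000) = -4.6°C.
ISA deviation = 13 − (-4.6) = +17.6°C.
Density altitude = 9800 + 120 × (17.6) = 11912 ft.

11912 ft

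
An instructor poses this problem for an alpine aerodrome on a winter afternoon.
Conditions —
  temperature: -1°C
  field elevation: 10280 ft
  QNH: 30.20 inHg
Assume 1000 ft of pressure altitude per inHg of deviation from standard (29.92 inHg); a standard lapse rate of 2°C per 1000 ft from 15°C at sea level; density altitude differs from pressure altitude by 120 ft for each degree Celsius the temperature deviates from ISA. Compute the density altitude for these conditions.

10480 ft

Pressure altitude = 10280 + (29.92 − 30.20) × 1000 = 10280 + (-280) = 10000 ft.
ISA temperature at 10000 ft = 15 − 2 × (10000/1000) = -5°C.
ISA deviation = -1 − (-5) = +4°C.
Density altitude = 10000 + 120 × (4) = 10480 ft.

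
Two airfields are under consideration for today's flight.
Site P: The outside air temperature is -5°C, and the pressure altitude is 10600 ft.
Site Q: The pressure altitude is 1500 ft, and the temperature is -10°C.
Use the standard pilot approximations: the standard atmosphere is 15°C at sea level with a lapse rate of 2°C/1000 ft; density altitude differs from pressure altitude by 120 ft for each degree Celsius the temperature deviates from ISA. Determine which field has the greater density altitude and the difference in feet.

Site P by 11884 ft

Site P: ISA temp = -6.2°C, deviation +1.2°C, DA = 10600 + 120 × 1.2 = 10744 ft.
Site Q: ISA temp = 12°C, deviation -22°C, DA = 1500 + 120 × (-22) = -1140 ft.
Site P is higher by 10744 − (-1140) = 11884 ft.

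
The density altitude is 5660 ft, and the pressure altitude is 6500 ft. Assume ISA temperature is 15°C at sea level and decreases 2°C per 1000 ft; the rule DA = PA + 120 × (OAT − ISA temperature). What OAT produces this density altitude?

Density altitude − pressure altitude = 5660 − 6500 = -840 ft.
At 120 ft/°C that is an ISA deviation of -840/120 = -7°C.
ISA temperature at 6500 ft = 15 − 2 × (6500/1000) = 2°C.
OAT = ISA + deviation = 2 + (-7) = -5°C.

-5°C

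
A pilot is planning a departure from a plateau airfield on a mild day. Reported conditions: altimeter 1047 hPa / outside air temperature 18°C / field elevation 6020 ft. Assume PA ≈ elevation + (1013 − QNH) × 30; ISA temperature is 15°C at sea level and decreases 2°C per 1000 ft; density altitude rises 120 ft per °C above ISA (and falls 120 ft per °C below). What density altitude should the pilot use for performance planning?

6560 ft

Pressure altitude = 6020 + (1013 − 1047) × 30 = 6020 + (-1020) = 5000 ft.
ISA temperature at 5000 ft = 15 − 2 × (5000/1000) = 5°C.
ISA deviation = 18 − 5 = +13°C.
Density altitude = 5000 + 120 × (13) = 6560 ft.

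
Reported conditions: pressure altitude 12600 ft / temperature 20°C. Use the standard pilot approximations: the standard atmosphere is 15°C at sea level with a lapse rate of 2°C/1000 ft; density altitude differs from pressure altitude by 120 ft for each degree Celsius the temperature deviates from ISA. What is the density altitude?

16224 ft

ISA temperature at 12600 ft = 15 − 2 × (12600/1000) = -10.2°C.
ISA deviation = 20 − (-10.2) = +30.2°C.
Density altitude = 12600 + 120 × (30.2) = 12600 + (+3624) = 16224 ft.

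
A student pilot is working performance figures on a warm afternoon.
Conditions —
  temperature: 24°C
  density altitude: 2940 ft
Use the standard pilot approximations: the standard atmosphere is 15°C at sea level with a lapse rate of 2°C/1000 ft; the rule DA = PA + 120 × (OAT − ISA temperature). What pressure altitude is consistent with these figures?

1500 ft

DA = PA + 120 × (OAT − (15 − 2·PA/1000)) = PA + 120·OAT − 1800 + 0.24·PA = 1.24·PA + 120·OAT − 1800.
So 1.24·PA = 2940 − 120 × 24 + 1800 = 1860.
PA = 1860 / 1.24 = 1500 ft.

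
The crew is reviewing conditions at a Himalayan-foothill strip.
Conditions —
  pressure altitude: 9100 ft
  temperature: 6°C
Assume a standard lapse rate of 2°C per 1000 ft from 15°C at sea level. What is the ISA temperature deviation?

ISA+9.2°C

ISA temperature at 9100 ft = 15 − 2 × (9100/1000) = -3.2°C.
Deviation = OAT − ISA = 6 − (-3.2) = +9.2°C.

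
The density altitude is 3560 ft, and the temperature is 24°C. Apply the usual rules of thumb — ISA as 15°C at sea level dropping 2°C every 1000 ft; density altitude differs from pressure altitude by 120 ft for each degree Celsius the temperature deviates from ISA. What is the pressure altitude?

2000 ft

DA = PA + 120 × (OAT − (15 − 2·PA/1000)) = PA + 120·OAT − 1800 + 0.24·PA = 1.24·PA + 120·OAT − 1800.
So 1.24·PA = 3560 − 120 × 24 + 1800 = 2480.
PA = 2480 / 1.24 = 2000 ft.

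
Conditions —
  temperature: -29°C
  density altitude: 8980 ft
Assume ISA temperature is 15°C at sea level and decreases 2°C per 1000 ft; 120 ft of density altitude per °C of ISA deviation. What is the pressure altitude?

11500 ft

DA = PA + 120 × (OAT − (15 − 2·PA/1000)) = PA + 120·OAT − 1800 + 0.24·PA = 1.24·PA + 120·OAT − 1800.
So 1.24·PA = 8980 − 120 × (-29) + 1800 = 14260.
PA = 14260 / 1.24 = 11500 ft.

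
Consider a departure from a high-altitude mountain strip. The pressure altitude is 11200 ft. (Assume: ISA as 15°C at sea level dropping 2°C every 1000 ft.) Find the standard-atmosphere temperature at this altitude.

-7.4°C

ISA temperature = 15 − 2 × (11200/1000) = 15 − 22.4 = -7.4°C.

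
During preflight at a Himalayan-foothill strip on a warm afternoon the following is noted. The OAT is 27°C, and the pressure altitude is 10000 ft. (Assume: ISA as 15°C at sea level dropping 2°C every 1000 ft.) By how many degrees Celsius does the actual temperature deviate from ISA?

ISA temperature at 10000 ft = 15 − 2 × (10000/1000) = -5°C.
Deviation = OAT − ISA = 27 − (-5) = +32°C.

ISA+32°C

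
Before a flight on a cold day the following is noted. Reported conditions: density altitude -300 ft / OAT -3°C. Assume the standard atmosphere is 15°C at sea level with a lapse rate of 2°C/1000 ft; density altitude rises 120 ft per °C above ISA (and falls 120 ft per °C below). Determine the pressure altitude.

DA = PA + 120 × (OAT − (15 − 2·PA/1000)) = PA + 120·OAT − 1800 + 0.24·PA = 1.24·PA + 120·OAT − 1800.
So 1.24·PA = -300 − 120 × (-3) + 1800 = 1860.
PA = 1860 / 1.24 = 1500 ft.

1500 ft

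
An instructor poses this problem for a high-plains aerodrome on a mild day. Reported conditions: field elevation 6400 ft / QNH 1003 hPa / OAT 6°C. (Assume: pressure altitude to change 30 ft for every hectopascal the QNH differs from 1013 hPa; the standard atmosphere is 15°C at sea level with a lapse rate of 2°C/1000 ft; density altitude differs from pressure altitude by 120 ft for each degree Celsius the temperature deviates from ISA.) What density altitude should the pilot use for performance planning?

Pressure altitude = 6400 + (1013 − 1003) × 30 = 6400 + (+300) = 6700 ft.
ISA temperature at 6700 ft = 15 − 2 × (6700/1000) = 1.6°C.
ISA deviation = 6 − 1.6 = +4.4°C.
Density altitude = 6700 + 120 × (4.4) = 7228 ft.

7228 ft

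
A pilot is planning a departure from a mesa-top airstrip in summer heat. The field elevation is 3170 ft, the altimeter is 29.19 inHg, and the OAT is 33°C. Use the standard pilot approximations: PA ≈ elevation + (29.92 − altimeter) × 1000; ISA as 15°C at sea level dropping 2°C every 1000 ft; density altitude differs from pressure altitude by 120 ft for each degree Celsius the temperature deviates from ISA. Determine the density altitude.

Pressure altitude = 3170 + (29.92 − 29.19) × 1000 = 3170 + (+730) = 3900 ft.
ISA temperature at 3900 ft = 15 − 2 × (3900/1000) = 7.2°C.
ISA deviation = 33 − 7.2 = +25.8°C.
Density altitude = 3900 + 120 × (25.8) = 6996 ft.

6996 ft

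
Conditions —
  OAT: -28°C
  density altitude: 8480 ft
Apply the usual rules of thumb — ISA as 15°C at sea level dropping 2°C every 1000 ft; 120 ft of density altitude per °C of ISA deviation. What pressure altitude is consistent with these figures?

DA = PA + 120 × (OAT − (15 − 2·PA/1000)) = PA + 120·OAT − 1800 + 0.24·PA = 1.24·PA + 120·OAT − 1800.
So 1.24·PA = 8480 − 120 × (-28) + 1800 = 13640.
PA = 13640 / 1.24 = 11000 ft.

11000 ft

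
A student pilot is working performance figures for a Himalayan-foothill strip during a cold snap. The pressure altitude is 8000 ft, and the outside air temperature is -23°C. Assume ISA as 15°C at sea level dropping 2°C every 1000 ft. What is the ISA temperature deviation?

ISA-22°C

ISA temperature at 8000 ft = 15 − 2 × (8000/1000) = -1°C.
Deviation = OAT − ISA = -23 − (-1) = -22°C.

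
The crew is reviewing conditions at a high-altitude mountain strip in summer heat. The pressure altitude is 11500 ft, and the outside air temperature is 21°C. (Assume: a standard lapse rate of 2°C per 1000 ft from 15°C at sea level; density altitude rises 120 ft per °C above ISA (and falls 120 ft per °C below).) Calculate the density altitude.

ISA temperature at 11500 ft = 15 − 2 × (11500/1000) = -8°C.
ISA deviation = 21 − (-8) = +29°C.
Density altitude = 11500 + 120 × (29) = 11500 + (+3480) = 14980 ft.

14980 ft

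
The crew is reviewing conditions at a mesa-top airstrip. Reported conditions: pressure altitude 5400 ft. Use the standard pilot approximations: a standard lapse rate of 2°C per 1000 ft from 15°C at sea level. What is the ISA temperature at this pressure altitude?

4.2°C

ISA temperature = 15 − 2 × (5400/1000) = 15 − 10.8 = 4.2°C.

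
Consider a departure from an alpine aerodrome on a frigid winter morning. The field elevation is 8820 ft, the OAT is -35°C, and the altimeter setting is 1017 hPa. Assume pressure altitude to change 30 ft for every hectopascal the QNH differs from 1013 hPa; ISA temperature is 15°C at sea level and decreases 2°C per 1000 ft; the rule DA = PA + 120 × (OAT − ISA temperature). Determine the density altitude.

Pressure altitude = 8820 + (1013 − 1017) × 30 = 8820 + (-120) = 8700 ft.
ISA temperature at 8700 ft = 15 − 2 × (8700/1000) = -2.4°C.
ISA deviation = -35 − (-2.4) = -32.6°C.
Density altitude = 8700 + 120 × (-32.6) = 4788 ft.

4788 ft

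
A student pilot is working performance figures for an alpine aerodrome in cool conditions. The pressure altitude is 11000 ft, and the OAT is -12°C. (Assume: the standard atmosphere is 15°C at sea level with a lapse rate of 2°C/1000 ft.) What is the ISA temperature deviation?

ISA-5°C

ISA temperature at 11000 ft = 15 − 2 × (11000/1000) = -7°C.
Deviation = OAT − ISA = -12 − (-7) = -5°C.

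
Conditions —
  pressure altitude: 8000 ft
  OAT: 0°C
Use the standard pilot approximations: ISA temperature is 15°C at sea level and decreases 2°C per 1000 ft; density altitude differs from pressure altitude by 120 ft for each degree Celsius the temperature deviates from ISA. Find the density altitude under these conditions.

ISA temperature at 8000 ft = 15 − 2 × (8000/1000) = -1°C.
ISA deviation = 0 − (-1) = +1°C.
Density altitude = 8000 + 120 × (1) = 8000 + (+120) = 8120 ft.

8120 ft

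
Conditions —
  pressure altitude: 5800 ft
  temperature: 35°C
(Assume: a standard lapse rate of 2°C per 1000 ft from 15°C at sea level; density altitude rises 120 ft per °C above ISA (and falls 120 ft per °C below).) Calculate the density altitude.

ISA temperature at 5800 ft = 15 − 2 × (5800/1000) = 3.4°C.
ISA deviation = 35 − 3.4 = +31.6°C.
Density altitude = 5800 + 120 × (31.6) = 5800 + (+3792) = 9592 ft.

9592 ft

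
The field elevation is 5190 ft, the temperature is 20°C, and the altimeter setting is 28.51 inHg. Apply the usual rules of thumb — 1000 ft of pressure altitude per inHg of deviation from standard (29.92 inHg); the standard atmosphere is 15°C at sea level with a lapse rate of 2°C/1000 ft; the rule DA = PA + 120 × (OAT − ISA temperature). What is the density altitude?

Pressure altitude = 5190 + (29.92 − 28.51) × 1000 = 5190 + (+1410) = 6600 ft.
ISA temperature at 6600 ft = 15 − 2 × (6600/1000) = 1.8°C.
ISA deviation = 20 − 1.8 = +18.2°C.
Density altitude = 6600 + 120 × (18.2) = 8784 ft.

8784 ft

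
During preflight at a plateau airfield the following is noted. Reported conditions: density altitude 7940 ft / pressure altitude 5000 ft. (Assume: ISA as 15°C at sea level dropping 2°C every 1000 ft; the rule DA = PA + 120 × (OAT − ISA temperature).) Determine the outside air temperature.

Density altitude − pressure altitude = 7940 − 5000 = +2940 ft.
At 120 ft/°C that is an ISA deviation of 2940/120 = +24.5°C.
ISA temperature at 5000 ft = 15 − 2 × (5000/1000) = 5°C.
OAT = ISA + deviation = 5 + (+24.5) = 29.5°C.

29.5°C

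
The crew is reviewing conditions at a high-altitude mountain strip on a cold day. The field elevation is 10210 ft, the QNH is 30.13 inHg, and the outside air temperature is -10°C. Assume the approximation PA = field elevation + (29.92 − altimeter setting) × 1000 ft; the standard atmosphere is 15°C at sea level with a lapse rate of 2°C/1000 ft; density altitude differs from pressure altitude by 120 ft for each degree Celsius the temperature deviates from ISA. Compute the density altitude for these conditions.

9400 ft

Pressure altitude = 10210 + (29.92 − 30.13) × 1000 = 10210 + (-210) = 10000 ft.
ISA temperature at 10000 ft = 15 − 2 × (10000/1000) = -5°C.
ISA deviation = -10 − (-5) = -5°C.
Density altitude = 10000 + 120 × (-5) = 9400 ft.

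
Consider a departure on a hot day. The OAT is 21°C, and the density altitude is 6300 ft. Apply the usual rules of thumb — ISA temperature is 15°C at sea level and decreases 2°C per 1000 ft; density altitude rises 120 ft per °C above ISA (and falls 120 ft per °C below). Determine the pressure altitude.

4500 ft

DA = PA + 120 × (OAT − (15 − 2·PA/1000)) = PA + 120·OAT − 1800 + 0.24·PA = 1.24·PA + 120·OAT − 1800.
So 1.24·PA = 6300 − 120 × 21 + 1800 = 5580.
PA = 5580 / 1.24 = 4500 ft.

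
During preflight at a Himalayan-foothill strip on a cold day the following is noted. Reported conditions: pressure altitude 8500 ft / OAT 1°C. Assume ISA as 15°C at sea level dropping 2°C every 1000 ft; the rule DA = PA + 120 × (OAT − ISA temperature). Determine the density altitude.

ISA temperature at 8500 ft = 15 − 2 × (8500/1000) = -2°C.
ISA deviation = 1 − (-2) = +3°C.
Density altitude = 8500 + 120 × (3) = 8500 + (+360) = 8860 ft.

8860 ft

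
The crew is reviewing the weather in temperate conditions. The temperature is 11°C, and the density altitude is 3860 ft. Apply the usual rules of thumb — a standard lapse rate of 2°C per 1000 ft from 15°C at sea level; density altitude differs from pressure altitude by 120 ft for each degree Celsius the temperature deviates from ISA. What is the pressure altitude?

DA = PA + 120 × (OAT − (15 − 2·PA/1000)) = PA + 120·OAT − 1800 + 0.24·PA = 1.24·PA + 120·OAT − 1800.
So 1.24·PA = 3860 − 120 × 11 + 1800 = 4340.
PA = 4340 / 1.24 = 3500 ft.

3500 ft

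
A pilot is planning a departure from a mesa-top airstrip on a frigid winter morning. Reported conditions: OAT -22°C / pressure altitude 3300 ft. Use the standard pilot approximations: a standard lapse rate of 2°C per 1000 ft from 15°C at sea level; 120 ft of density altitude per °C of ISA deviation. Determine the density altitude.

-348 ft

ISA temperature at 3300 ft = 15 − 2 × (3300/1000) = 8.4°C.
ISA deviation = -22 − 8.4 = -30.4°C.
Density altitude = 3300 + 120 × (-30.4) = 3300 + (-3648) = -348 ft.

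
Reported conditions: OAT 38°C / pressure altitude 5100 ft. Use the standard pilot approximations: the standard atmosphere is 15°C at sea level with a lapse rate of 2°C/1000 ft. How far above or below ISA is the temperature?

ISA temperature at 5100 ft = 15 − 2 × (5100/1000) = 4.8°C.
Deviation = OAT − ISA = 38 − 4.8 = +33.2°C.

ISA+33.2°C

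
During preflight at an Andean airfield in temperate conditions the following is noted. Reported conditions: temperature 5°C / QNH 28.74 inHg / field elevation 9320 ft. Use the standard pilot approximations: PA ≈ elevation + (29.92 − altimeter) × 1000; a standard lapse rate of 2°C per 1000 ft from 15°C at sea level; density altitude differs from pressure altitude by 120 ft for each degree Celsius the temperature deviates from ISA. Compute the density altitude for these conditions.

Pressure altitude = 9320 + (29.92 − 28.74) × 1000 = 9320 + (+1180) = 10500 ft.
ISA temperature at 10500 ft = 15 − 2 × (10500/1000) = -6°C.
ISA deviation = 5 − (-6) = +11°C.
Density altitude = 10500 + 120 × (11) = 11820 ft.

11820 ft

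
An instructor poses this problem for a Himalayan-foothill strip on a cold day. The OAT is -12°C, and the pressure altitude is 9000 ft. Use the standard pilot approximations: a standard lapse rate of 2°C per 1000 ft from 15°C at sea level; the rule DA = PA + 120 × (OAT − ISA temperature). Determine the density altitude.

ISA temperature at 9000 ft = 15 − 2 × (9000/1000) = -3°C.
ISA deviation = -12 − (-3) = -9°C.
Density altitude = 9000 + 120 × (-9) = 9000 + (-1080) = 7920 ft.

7920 ft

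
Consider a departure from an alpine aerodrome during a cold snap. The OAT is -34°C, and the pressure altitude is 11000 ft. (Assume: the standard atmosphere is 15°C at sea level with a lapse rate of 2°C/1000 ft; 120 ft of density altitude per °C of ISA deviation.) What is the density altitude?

ISA temperature at 11000 ft = 15 − 2 × (11000/1000) = -7°C.
ISA deviation = -34 − (-7) = -27°C.
Density altitude = 11000 + 120 × (-27) = 11000 + (-3240) = 7760 ft.

7760 ft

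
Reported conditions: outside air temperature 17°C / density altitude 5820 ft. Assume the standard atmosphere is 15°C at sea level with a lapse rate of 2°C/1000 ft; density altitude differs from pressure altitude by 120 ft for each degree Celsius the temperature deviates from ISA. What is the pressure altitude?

DA = PA + 120 × (OAT − (15 − 2·PA/1000)) = PA + 120·OAT − 1800 + 0.24·PA = 1.24·PA + 120·OAT − 1800.
So 1.24·PA = 5820 − 120 × 17 + 1800 = 5580.
PA = 5580 / 1.24 = 4500 ft.

4500 ft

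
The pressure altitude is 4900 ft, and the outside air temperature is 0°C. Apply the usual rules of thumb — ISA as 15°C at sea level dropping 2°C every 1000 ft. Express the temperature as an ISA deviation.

ISA temperature at 4900 ft = 15 − 2 × (4900/1000) = 5.2°C.
Deviation = OAT − ISA = 0 − 5.2 = -5.2°C.

ISA-5.2°C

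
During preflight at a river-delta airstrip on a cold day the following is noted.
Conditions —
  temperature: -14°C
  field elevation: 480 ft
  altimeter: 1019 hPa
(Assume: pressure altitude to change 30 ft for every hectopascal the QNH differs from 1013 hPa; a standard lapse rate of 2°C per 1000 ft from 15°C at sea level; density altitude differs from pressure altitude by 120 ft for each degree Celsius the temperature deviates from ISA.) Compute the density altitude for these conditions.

-3108 ft

Pressure altitude = 480 + (1013 − 1019) × 30 = 480 + (-180) = 300 ft.
ISA temperature at 300 ft = 15 − 2 × (300/1000) = 14.4°C.
ISA deviation = -14 − 14.4 = -28.4°C.
Density altitude = 300 + 120 × (-28.4) = -3108 ft.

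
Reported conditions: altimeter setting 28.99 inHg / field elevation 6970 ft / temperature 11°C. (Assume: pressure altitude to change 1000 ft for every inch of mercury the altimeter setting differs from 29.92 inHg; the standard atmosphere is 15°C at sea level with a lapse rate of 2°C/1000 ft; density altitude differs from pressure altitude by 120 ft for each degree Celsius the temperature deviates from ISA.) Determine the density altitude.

Pressure altitude = 6970 + (29.92 − 28.99) × 1000 = 6970 + (+930) = 7900 ft.
ISA temperature at 7900 ft = 15 − 2 × (7900/1000) = -0.8°C.
ISA deviation = 11 − (-0.8) = +11.8°C.
Density altitude = 7900 + 120 × (11.8) = 9316 ft.

9316 ft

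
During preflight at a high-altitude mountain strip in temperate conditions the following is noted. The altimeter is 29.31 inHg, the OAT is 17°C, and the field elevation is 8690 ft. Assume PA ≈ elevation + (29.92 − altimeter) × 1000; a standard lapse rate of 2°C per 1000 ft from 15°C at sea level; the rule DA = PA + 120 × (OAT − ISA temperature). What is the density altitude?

Pressure altitude = 8690 + (29.92 − 29.31) × 1000 = 8690 + (+610) = 9300 ft.
ISA temperature at 9300 ft = 15 − 2 × (9300/1000) = -3.6°C.
ISA deviation = 17 − (-3.6) = +20.6°C.
Density altitude = 9300 + 120 × (20.6) = 11772 ft.

11772 ft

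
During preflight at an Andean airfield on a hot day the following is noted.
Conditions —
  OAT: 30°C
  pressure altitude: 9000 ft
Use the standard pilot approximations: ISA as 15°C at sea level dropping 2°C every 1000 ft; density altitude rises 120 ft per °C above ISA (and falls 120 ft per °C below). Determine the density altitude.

ISA temperature at 9000 ft = 15 − 2 × (9000/1000) = -3°C.
ISA deviation = 30 − (-3) = +33°C.
Density altitude = 9000 + 120 × (33) = 9000 + (+3960) = 12960 ft.

12960 ft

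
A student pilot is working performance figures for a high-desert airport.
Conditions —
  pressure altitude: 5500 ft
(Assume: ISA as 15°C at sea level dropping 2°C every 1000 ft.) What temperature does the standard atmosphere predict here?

ISA temperature = 15 − 2 × (5500/1000) = 15 − 11 = 4°C.

4°C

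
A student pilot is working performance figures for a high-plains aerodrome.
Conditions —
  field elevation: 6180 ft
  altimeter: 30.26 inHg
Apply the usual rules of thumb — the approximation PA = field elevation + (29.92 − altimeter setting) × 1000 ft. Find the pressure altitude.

5840 ft

Pressure correction = (29.92 − 30.26) × 1000 = -340 ft.
Pressure altitude = 6180 + (-340) = 5840 ft.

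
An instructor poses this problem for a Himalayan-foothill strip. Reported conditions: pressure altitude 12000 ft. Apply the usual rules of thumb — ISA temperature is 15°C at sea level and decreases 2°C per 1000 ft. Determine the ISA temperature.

-9°C

ISA temperature = 15 − 2 × (12000/1000) = 15 − 24 = -9°C.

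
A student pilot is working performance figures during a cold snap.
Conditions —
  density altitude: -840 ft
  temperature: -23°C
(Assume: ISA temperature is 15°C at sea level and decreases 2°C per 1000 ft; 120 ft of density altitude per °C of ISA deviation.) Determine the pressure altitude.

DA = PA + 120 × (OAT − (15 − 2·PA/1000)) = PA + 120·OAT − 1800 + 0.24·PA = 1.24·PA + 120·OAT − 1800.
So 1.24·PA = -840 − 120 × (-23) + 1800 = 3720.
PA = 3720 / 1.24 = 3000 ft.

3000 ft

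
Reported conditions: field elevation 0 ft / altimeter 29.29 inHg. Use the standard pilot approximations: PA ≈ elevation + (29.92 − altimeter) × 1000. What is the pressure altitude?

Pressure correction = (29.92 − 29.29) × 1000 = +630 ft.
Pressure altitude = 0 + (+630) = 630 ft.

630 ft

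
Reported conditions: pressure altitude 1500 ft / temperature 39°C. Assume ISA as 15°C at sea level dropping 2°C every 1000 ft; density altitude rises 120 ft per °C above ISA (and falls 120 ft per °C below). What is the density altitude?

4740 ft

ISA temperature at 1500 ft = 15 − 2 × (1500/1000) = 12°C.
ISA deviation = 39 − 12 = +27°C.
Density altitude = 1500 + 120 × (27) = 1500 + (+3240) = 4740 ft.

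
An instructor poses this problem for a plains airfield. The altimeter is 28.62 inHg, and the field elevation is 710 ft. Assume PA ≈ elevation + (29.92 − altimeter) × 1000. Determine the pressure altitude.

Pressure correction = (29.92 − 28.62) × 1000 = +1300 ft.
Pressure altitude = 710 + (+1300) = 2010 ft.

2010 ft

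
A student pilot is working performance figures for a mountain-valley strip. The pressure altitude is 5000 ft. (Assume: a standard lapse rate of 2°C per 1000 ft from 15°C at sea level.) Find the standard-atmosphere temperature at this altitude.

ISA temperature = 15 − 2 × (5000/1000) = 15 − 10 = 5°C.

5°C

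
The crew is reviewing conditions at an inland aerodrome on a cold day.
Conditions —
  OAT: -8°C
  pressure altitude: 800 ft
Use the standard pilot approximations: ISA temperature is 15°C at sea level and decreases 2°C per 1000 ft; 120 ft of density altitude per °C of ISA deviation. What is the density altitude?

-1768 ft

ISA temperature at 800 ft = 15 − 2 × (800/1000) = 13.4°C.
ISA deviation = -8 − 13.4 = -21.4°C.
Density altitude = 800 + 120 × (-21.4) = 800 + (-2568) = -1768 ft.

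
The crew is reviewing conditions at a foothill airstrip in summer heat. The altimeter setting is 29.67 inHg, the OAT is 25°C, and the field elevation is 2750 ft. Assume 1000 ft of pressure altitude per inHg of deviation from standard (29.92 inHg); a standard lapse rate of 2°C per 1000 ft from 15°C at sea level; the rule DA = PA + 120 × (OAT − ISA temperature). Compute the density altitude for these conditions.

Pressure altitude = 2750 + (29.92 − 29.67) × 1000 = 2750 + (+250) = 3000 ft.
ISA temperature at 3000 ft = 15 − 2 × (3000/1000) = 9°C.
ISA deviation = 25 − 9 = +16°C.
Density altitude = 3000 + 120 × (16) = 4920 ft.

4920 ft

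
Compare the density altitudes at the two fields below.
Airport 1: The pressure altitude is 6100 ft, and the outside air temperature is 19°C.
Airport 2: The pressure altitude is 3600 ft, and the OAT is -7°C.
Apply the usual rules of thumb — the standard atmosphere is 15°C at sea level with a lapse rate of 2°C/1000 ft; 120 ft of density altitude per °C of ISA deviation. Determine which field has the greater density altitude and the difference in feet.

Airport 1 by 6220 ft

Airport 1: ISA temp = 2.8°C, deviation +16.2°C, DA = 6100 + 120 × 16.2 = 8044 ft.
Airport 2: ISA temp = 7.8°C, deviation -14.8°C, DA = 3600 + 120 × (-14.8) = 1824 ft.
Airport 1 is higher by 8044 − 1824 = 6220 ft.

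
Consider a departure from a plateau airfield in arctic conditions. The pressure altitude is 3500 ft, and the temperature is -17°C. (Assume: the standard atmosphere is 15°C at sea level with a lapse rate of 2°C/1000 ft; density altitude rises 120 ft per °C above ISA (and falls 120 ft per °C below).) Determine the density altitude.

ISA temperature at 3500 ft = 15 − 2 × (3500/1000) = 8°C.
ISA deviation = -17 − 8 = -25°C.
Density altitude = 3500 + 120 × (-25) = 3500 + (-3000) = 500 ft.

500 ft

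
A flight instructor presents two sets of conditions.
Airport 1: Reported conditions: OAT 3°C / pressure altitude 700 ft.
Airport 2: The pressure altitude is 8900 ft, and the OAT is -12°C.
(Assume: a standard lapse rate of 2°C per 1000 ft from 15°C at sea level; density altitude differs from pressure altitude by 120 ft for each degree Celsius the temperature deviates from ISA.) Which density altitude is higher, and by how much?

Airport 2 by 8368 ft

Airport 1: ISA temp = 13.6°C, deviation -10.6°C, DA = 700 + 120 × (-10.6) = -572 ft.
Airport 2: ISA temp = -2.8°C, deviation -9.2°C, DA = 8900 + 120 × (-9.2) = 7796 ft.
Airport 2 is higher by 7796 − (-572) = 8368 ft.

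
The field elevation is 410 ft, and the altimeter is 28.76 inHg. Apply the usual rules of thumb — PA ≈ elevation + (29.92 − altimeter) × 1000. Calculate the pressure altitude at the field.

Pressure correction = (29.92 − 28.76) × 1000 = +1160 ft.
Pressure altitude = 410 + (+1160) = 1570 ft.

1570 ft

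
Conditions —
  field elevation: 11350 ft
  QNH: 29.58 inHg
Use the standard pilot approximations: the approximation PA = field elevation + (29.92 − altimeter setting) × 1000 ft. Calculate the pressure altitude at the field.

Pressure correction = (29.92 − 29.58) × 1000 = +340 ft.
Pressure altitude = 11350 + (+340) = 11690 ft.

11690 ft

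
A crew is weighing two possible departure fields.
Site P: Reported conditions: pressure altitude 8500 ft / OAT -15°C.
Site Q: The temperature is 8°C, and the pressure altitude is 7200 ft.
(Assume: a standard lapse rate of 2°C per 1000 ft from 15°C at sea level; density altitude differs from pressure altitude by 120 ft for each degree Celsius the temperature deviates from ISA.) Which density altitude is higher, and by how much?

Site P: ISA temp = -2°C, deviation -13°C, DA = 8500 + 120 × (-13) = 6940 ft.
Site Q: ISA temp = 0.6°C, deviation +7.4°C, DA = 7200 + 120 × 7.4 = 8088 ft.
Site Q is higher by 8088 − 6940 = 1148 ft.

Site Q by 1148 ft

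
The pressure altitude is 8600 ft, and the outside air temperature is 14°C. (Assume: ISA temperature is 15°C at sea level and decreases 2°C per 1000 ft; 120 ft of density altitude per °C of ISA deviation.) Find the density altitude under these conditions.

10544 ft

ISA temperature at 8600 ft = 15 − 2 × (8600/1000) = -2.2°C.
ISA deviation = 14 − (-2.2) = +16.2°C.
Density altitude = 8600 + 120 × (16.2) = 8600 + (+1944) = 10544 ft.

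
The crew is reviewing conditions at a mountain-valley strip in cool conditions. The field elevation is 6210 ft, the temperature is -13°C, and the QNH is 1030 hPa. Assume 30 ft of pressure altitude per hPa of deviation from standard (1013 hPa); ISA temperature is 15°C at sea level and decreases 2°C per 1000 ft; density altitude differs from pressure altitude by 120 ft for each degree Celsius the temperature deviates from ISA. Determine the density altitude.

Pressure altitude = 6210 + (1013 − 1030) × 30 = 6210 + (-510) = 5700 ft.
ISA temperature at 5700 ft = 15 − 2 × (5700/1000) = 3.6°C.
ISA deviation = -13 − 3.6 = -16.6°C.
Density altitude = 5700 + 120 × (-16.6) = 3708 ft.

3708 ft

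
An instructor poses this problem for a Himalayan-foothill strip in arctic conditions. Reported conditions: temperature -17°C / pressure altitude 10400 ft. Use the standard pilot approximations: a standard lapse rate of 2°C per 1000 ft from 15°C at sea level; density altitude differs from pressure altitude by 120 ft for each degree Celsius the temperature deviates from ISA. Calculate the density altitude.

ISA temperature at 10400 ft = 15 − 2 × (10400/1000) = -5.8°C.
ISA deviation = -17 − (-5.8) = -11.2°C.
Density altitude = 10400 + 120 × (-11.2) = 10400 + (-1344) = 9056 ft.

9056 ft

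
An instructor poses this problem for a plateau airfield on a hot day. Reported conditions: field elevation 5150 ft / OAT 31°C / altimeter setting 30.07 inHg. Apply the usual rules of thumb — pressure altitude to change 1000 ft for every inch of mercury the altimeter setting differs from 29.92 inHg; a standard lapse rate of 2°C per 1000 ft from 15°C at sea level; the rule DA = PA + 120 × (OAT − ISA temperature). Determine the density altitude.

8120 ft

Pressure altitude = 5150 + (29.92 − 30.07) × 1000 = 5150 + (-150) = 5000 ft.
ISA temperature at 5000 ft = 15 − 2 × (5000/1000) = 5°C.
ISA deviation = 31 − 5 = +26°C.
Density altitude = 5000 + 120 × (26) = 8120 ft.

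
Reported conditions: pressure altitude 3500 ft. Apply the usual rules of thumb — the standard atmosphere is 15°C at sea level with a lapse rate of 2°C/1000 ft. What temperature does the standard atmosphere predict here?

8°C

ISA temperature = 15 − 2 × (3500/1000) = 15 − 7 = 8°C.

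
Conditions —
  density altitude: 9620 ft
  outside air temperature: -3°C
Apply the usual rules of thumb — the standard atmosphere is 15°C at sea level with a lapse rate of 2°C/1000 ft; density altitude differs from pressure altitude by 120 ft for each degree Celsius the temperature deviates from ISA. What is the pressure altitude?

9500 ft

DA = PA + 120 × (OAT − (15 − 2·PA/1000)) = PA + 120·OAT − 1800 + 0.24·PA = 1.24·PA + 120·OAT − 1800.
So 1.24·PA = 9620 − 120 × (-3) + 1800 = 11780.
PA = 11780 / 1.24 = 9500 ft.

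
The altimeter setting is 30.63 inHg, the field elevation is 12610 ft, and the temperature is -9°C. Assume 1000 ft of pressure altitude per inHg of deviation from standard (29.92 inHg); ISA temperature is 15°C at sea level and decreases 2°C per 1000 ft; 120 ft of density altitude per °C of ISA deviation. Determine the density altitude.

Pressure altitude = 12610 + (29.92 − 30.63) × 1000 = 12610 + (-710) = 11900 ft.
ISA temperature at 11900 ft = 15 − 2 × (11900/1000) = -8.8°C.
ISA deviation = -9 − (-8.8) = -0.2°C.
Density altitude = 11900 + 120 × (-0.2) = 11876 ft.

11876 ft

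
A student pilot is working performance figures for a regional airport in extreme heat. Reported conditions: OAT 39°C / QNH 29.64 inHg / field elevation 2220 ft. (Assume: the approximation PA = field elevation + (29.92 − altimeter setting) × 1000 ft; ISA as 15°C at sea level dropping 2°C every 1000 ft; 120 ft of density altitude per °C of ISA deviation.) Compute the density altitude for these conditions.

5980 ft

Pressure altitude = 2220 + (29.92 − 29.64) × 1000 = 2220 + (+280) = 2500 ft.
ISA temperature at 2500 ft = 15 − 2 × (2500/1000) = 10°C.
ISA deviation = 39 − 10 = +29°C.
Density altitude = 2500 + 120 × (29) = 5980 ft.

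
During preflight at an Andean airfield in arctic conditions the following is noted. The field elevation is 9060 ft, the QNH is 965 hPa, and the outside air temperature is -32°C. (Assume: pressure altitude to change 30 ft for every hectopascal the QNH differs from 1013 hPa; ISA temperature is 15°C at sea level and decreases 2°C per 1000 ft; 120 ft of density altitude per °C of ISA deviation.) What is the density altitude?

7380 ft

Pressure altitude = 9060 + (1013 − 965) × 30 = 9060 + (+1440) = 10500 ft.
ISA temperature at 10500 ft = 15 − 2 × (10500/1000) = -6°C.
ISA deviation = -32 − (-6) = -26°C.
Density altitude = 10500 + 120 × (-26) = 7380 ft.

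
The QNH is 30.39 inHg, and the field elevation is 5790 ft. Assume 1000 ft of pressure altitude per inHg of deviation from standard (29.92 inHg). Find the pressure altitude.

5320 ft

Pressure correction = (29.92 − 30.39) × 1000 = -470 ft.
Pressure altitude = 5790 + (-470) = 5320 ft.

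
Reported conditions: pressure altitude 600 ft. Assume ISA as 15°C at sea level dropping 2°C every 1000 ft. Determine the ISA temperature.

ISA temperature = 15 − 2 × (600/1000) = 15 − 1.2 = 13.8°C.

13.8°C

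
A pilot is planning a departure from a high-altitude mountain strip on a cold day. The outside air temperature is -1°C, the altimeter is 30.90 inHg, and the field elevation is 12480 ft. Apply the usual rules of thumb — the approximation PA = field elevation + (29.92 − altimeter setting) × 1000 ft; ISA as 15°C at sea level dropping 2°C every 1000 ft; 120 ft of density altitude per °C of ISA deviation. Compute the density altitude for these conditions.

Pressure altitude = 12480 + (29.92 − 30.90) × 1000 = 12480 + (-980) = 11500 ft.
ISA temperature at 11500 ft = 15 − 2 × (11500/1000) = -8°C.
ISA deviation = -1 − (-8) = +7°C.
Density altitude = 11500 + 120 × (7) = 12340 ft.

12340 ft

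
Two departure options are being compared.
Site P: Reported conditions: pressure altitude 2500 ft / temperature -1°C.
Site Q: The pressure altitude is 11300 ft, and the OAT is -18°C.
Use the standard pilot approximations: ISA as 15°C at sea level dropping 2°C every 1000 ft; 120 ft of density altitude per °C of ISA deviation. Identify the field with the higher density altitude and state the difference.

Site Q by 8872 ft

Site P: ISA temp = 10°C, deviation -11°C, DA = 2500 + 120 × (-11) = 1180 ft.
Site Q: ISA temp = -7.6°C, deviation -10.4°C, DA = 11300 + 120 × (-10.4) = 10052 ft.
Site Q is higher by 10052 − 1180 = 8872 ft.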